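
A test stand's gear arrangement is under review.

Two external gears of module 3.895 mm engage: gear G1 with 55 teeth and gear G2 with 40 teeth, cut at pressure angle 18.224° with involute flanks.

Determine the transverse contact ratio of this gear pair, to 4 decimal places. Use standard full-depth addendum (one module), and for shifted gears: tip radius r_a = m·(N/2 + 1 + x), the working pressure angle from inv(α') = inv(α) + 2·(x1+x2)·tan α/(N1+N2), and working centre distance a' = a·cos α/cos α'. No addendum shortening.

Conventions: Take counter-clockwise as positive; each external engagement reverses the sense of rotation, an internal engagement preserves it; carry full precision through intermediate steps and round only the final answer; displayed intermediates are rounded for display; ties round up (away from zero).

topology: single-mesh involute geometry — m = 3.895, 55T/40T pair
base radii: r_b1 = 101.739859, r_b2 = 73.992625
tip radii: r_a1 = 111.007500, r_a2 = 81.795000
no profile shift: α' = α, a' = a
action lengths: √(r_a1²−r_b1²) = 44.403448, √(r_a2²−r_b2²) = 34.864216
base pitch p_b = π·m·cos α = 11.622734
CR = (44.403448 + 34.864216 − 185.012500·sin 18.22400°)/11.622734 = 1.841923
contact ratio ≈ 1.8419

1.8419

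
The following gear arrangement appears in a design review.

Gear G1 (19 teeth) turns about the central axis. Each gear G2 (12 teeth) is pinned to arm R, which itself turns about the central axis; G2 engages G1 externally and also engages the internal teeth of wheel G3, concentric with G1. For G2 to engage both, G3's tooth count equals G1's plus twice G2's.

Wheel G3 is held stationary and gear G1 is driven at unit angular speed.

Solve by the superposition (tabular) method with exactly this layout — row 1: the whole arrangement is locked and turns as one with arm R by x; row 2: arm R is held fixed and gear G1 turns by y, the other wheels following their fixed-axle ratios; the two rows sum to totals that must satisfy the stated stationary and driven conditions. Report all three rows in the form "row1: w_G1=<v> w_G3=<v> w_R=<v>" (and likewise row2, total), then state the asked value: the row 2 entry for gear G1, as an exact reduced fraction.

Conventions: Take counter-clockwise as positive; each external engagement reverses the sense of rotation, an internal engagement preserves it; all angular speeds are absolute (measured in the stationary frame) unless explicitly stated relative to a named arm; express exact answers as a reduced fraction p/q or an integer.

planetary set (19T centre, 12T on arm, 43T internal) — Willis relation
row 1 (train locked, turned with arm): all members turn x
row 2 — arm fixed, fixed-axis ratios: sun y, ring −(19/43)·y, arm 0
boundary: total ω_ring = x − (19/43)·y = 0 and total ω_sun = x + y = 1  ⇒  y = 43/62, x = 19/62
row 2 ring = −(19/43)·43/62 = -19/62
totals (row 1 + row 2): sun 19/62 + 43/62 = 1, ring 19/62 + (-19/62) = 0, arm 19/62 + 0 = 19/62
asked cell (row2, sun) = 43/62

row1: w_G1=19/62 w_G3=19/62 w_R=19/62
row2: w_G1=43/62 w_G3=-19/62 w_R=0
total: w_G1=1 w_G3=0 w_R=19/62
asked value: 43/62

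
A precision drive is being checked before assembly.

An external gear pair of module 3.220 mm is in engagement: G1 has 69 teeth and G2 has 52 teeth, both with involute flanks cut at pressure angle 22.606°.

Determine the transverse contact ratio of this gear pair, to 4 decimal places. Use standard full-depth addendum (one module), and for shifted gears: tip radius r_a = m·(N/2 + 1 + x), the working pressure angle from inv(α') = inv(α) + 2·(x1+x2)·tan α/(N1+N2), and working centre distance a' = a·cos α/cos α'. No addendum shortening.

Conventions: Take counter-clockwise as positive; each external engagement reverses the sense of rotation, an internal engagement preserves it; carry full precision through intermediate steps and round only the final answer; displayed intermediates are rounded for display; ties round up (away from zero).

1.6513

single-mesh involute tooth geometry (69T engaging 52T at module 3.220)
base radii: r_b1 = 102.554952, r_b2 = 77.287790
tip radii: r_a1 = 114.310000, r_a2 = 86.940000
no profile shift: α' = α, a' = a
action lengths: √(r_a1²−r_b1²) = 50.490177, √(r_a2²−r_b2²) = 39.814082
base pitch p_b = π·m·cos α = 9.338721
CR = (50.490177 + 39.814082 − 194.810000·sin 22.60600°)/9.338721 = 1.651281
contact ratio ≈ 1.6513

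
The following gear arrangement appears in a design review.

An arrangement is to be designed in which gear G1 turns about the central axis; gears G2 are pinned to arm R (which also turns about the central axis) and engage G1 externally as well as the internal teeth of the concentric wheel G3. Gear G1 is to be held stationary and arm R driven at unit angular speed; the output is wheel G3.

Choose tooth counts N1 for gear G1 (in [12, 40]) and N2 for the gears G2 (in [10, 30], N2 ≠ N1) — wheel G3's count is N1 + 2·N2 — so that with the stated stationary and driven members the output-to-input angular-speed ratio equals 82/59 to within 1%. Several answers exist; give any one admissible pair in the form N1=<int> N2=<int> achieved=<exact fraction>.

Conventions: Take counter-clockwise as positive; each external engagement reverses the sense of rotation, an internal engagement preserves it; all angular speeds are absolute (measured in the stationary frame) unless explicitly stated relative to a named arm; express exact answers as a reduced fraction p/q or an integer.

N1=23 N2=18 achieved=82/59

planetary set to be sized for 82/59 (Willis relation)
Willis with ω_sun = 0: ω_ring/ω_arm = (N1+N3)/N3; set equal to 82/59  ⇒  N3/N1 = 1/(82/59 − 1) = 59/23
N3 = N1 + 2·N2  ⇒  N2/N1 = (N3/N1 − 1)/2 = (59/23 − 1)/2 = 18/23
smallest multiple with N1 ≥ 12 and N2 ≥ 10: k = 1  ⇒  N1 = 1·23 = 23, N2 = 1·18 = 18 (N1 ≤ 40, N2 ≤ 30, N2 ≠ N1 ✓), N3 = 23 + 2·18 = 59
check: (N1+N3)/N3 with N1 = 23, N3 = 59 gives 82/59; |achieved − target| = 0 ≤ 41/2950 ✓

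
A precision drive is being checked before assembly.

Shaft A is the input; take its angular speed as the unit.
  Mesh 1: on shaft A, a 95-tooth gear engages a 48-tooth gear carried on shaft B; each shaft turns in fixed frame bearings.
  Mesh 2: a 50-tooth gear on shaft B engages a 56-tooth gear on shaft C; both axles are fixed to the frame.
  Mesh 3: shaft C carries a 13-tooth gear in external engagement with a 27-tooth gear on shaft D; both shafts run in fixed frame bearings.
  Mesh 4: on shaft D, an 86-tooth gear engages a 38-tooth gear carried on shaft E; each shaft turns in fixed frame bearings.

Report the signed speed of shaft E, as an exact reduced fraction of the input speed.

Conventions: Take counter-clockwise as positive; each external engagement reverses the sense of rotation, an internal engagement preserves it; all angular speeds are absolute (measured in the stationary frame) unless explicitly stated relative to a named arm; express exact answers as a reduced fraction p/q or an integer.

69875/36288

4-mesh fixed-axis compound train (all bearings frame-fixed)
mesh 1 [95T→48T]: |ω|/ω_in = 1×95/48 = 95/48, sense flips to −
mesh 2 [50T→56T]: |ω|/ω_in = (95/48)×50/56 = 2375/1344, sense flips to +
mesh 3 [13T→27T]: |ω|/ω_in = (2375/1344)×13/27 = 30875/36288, sense flips to −
mesh 4 [86T→38T]: |ω|/ω_in = (30875/36288)×86/38 = 69875/36288, sense flips to +
signed output speed (× input speed) = 69875/36288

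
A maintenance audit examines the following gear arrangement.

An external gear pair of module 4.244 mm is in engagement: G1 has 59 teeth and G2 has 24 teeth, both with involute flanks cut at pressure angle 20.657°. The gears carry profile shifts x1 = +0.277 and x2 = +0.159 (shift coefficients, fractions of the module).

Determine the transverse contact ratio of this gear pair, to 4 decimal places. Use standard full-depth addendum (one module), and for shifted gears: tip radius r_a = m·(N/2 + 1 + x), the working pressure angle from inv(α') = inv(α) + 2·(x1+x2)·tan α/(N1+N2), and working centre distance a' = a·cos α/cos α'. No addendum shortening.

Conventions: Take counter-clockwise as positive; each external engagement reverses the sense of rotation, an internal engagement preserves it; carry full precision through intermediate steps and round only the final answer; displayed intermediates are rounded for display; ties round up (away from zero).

1.5913

class = single-mesh tooth geometry [involute pair 59T × 24T, m = 4.244]
base radii: r_b1 = 117.148901, r_b2 = 47.653790
tip radii: r_a1 = 130.617588, r_a2 = 55.846796
inv(α') = inv(20.657°) + 2·(+0.277+0.159)·tan α/(59+24) = 0.02043933  ⇒  α' = 22.13441°
a' = a·cos α / cos α' = 176.1260·cos 20.657°/cos 22.13441° = 177.914549
action lengths: √(r_a1²−r_b1²) = 57.767545, √(r_a2²−r_b2²) = 29.120111
base pitch p_b = π·m·cos α = 12.475733
CR = (57.767545 + 29.120111 − 177.914549·sin 22.13441°)/12.475733 = 1.591321
contact ratio ≈ 1.5913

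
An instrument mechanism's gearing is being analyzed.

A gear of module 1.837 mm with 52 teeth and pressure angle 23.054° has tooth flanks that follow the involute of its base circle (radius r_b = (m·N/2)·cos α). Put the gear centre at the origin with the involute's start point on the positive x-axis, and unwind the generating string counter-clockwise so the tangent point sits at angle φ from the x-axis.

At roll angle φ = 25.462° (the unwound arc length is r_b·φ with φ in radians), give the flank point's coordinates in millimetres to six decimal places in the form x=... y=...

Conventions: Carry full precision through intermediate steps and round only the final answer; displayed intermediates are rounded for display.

single-mesh involute tooth geometry (52T wheel at module 1.837)
pitch radius r_p = m·N/2 = 1.837·52/2 = 47.762000
base radius r_b = r_p·cos α = 47.762000·cos 23.054° = 43.947545
roll angle φ = 25.462° = 0.44439573 rad
x = r_b·(cos φ + φ·sin φ) = 48.075179
y = r_b·(sin φ − φ·cos φ) = 1.260439

x=48.075179 y=1.260439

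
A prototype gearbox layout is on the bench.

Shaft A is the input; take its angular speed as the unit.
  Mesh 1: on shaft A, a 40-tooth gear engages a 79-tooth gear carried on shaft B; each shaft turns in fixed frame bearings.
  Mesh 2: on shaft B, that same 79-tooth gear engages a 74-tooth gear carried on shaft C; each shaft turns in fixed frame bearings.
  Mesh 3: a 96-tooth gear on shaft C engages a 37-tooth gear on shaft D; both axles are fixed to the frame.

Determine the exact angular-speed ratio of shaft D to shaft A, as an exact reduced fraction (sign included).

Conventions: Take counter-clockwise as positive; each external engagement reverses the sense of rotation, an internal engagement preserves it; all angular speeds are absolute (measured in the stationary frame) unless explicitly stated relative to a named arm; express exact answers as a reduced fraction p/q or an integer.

-1920/1369

class = fixed-axis compound train [3 meshes; 3 ratios multiply, 3 sense flips]
mesh 1 [40T→79T]: running ratio 40/79, sense −
mesh 2 [79T→74T]: running ratio 20/37, sense +
mesh 3 [96T→37T]: running ratio 1920/1369, sense −
ω_out/ω_in = -1920/1369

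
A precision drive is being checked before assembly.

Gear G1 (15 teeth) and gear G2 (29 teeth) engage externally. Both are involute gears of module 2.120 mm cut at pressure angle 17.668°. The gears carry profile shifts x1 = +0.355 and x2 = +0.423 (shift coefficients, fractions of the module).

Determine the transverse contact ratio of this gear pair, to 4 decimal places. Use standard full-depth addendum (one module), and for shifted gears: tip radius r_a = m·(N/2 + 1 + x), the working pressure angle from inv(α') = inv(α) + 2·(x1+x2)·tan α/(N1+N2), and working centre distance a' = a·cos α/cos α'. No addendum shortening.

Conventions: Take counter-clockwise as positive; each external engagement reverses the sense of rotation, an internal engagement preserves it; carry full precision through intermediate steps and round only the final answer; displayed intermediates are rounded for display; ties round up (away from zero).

single-mesh involute tooth geometry (15T engaging 29T at module 2.120)
base radii: r_b1 = 15.150015, r_b2 = 29.290029
tip radii: r_a1 = 18.772600, r_a2 = 33.756760
inv(α') = inv(17.668°) + 2·(+0.355+0.423)·tan α/(15+29) = 0.02142487  ⇒  α' = 22.47003°
a' = a·cos α / cos α' = 46.6400·cos 17.668°/cos 22.47003° = 48.091145
action lengths: √(r_a1²−r_b1²) = 11.085466, √(r_a2²−r_b2²) = 16.781330
base pitch p_b = π·m·cos α = 6.346023
CR = (11.085466 + 16.781330 − 48.091145·sin 22.47003°)/6.346023 = 1.494850
contact ratio ≈ 1.4948

1.4948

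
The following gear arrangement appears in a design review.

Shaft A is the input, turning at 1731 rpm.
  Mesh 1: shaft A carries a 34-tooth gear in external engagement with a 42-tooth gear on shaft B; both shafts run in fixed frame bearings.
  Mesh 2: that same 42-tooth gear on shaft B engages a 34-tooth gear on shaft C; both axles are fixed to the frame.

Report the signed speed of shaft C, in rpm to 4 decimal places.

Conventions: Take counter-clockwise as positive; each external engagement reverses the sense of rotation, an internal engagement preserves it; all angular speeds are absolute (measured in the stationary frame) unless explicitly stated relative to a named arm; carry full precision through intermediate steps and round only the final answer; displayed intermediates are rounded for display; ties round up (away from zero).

recognized (3 fixed axles, 2 meshes): fixed-axis compound train
mesh 1 [34T→42T]: ω = 1731.0000×34/42 = 1401.2857 rpm, sense flips to −
mesh 2 [42T→34T]: ω = 1401.2857×42/34 = 1731.0000 rpm, sense flips to +
signed output speed = +1731.0000 rpm

+1731.0000 rpm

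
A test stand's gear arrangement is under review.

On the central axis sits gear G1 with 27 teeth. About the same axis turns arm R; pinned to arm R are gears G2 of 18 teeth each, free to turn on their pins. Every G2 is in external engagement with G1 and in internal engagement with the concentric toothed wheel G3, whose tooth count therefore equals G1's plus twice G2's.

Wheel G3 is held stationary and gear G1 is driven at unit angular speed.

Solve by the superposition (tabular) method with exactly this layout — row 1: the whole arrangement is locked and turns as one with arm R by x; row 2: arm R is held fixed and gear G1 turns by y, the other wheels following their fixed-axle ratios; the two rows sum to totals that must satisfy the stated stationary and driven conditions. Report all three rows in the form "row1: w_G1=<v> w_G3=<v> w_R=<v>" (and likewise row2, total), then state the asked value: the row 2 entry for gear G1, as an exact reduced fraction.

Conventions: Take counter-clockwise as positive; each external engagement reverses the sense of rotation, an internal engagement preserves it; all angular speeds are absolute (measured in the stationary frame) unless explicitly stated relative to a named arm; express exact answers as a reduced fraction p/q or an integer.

row1: w_G1=3/10 w_G3=3/10 w_R=3/10
row2: w_G1=7/10 w_G3=-3/10 w_R=0
total: w_G1=1 w_G3=0 w_R=3/10
asked value: 7/10

planetary set (27T centre, 18T on arm, 63T internal) — Willis relation
superposition row 1 [locked train]: every member turns x
row 2 — arm fixed, fixed-axis ratios: sun y, ring −(27/63)·y, arm 0
boundary: total ω_ring = x − (27/63)·y = 0 and total ω_sun = x + y = 1  ⇒  y = 7/10, x = 3/10
row 2 ring = −(27/63)·7/10 = -3/10
totals (row 1 + row 2): sun 3/10 + 7/10 = 1, ring 3/10 + (-3/10) = 0, arm 3/10 + 0 = 3/10
asked cell (row2, sun) = 7/10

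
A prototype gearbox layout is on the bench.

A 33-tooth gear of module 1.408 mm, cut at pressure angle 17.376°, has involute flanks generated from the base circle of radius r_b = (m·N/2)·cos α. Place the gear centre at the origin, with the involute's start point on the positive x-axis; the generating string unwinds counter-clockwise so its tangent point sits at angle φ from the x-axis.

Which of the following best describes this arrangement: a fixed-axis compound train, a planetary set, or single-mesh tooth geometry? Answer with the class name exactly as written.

topology: single-mesh involute geometry — m = 1.408, N = 33
classification: single-mesh tooth geometry

single-mesh tooth geometry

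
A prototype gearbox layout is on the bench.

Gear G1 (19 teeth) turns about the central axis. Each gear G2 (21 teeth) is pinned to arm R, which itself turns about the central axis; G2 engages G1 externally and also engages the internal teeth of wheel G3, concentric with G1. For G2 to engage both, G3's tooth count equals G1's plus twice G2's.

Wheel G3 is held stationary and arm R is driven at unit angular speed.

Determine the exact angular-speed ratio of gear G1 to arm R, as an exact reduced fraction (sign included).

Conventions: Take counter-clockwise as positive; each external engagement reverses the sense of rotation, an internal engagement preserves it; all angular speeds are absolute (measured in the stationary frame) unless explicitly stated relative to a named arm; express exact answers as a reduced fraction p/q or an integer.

80/19

planetary set (19T centre, 21T on arm, 61T internal) — Willis relation
ring teeth: 19 + 2·21 = 61
19(ω_sun−ω_arm) = −61(ω_ring−ω_arm),  ω_ring = 0, ω_arm = 1
ω_sun = 1 − (61/19)(0−1) = 80/19
ω_out/ω_in = 80/19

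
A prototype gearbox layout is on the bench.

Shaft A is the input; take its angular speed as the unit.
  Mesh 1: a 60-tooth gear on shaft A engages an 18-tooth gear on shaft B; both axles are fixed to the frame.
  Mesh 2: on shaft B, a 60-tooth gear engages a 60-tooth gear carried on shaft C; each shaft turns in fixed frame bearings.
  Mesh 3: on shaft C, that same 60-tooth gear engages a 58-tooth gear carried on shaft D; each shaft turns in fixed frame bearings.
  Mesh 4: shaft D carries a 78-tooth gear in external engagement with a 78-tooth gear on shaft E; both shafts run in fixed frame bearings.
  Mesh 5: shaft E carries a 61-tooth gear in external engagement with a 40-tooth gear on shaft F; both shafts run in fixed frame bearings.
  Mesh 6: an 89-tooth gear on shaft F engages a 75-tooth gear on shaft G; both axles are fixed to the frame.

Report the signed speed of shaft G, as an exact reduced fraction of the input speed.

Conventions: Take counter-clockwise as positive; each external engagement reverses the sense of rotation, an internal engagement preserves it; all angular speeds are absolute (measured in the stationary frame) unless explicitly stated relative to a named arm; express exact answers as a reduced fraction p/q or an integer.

6-mesh fixed-axis compound train (all bearings frame-fixed)
mesh 1 [60T→18T]: |ω|/ω_in = 1×60/18 = 10/3, sense flips to −
mesh 2 [60T→60T]: |ω|/ω_in = (10/3)×60/60 = 10/3, sense flips to +
mesh 3 [60T→58T]: |ω|/ω_in = (10/3)×60/58 = 100/29, sense flips to −
mesh 4 [78T→78T]: |ω|/ω_in = (100/29)×78/78 = 100/29, sense flips to +
mesh 5 [61T→40T]: |ω|/ω_in = (100/29)×61/40 = 305/58, sense flips to −
mesh 6 [89T→75T]: |ω|/ω_in = (305/58)×89/75 = 5429/870, sense flips to +
signed output speed (× input speed) = 5429/870

5429/870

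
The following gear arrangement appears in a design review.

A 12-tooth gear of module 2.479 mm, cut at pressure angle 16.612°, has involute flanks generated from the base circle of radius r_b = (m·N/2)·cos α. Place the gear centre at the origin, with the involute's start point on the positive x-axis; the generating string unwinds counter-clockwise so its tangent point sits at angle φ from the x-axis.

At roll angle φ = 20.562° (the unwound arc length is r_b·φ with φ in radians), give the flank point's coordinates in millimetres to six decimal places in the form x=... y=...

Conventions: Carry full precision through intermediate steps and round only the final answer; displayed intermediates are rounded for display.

x=15.141700 y=0.216778

single-mesh involute tooth geometry (12T wheel at module 2.479)
pitch radius r_p = m·N/2 = 2.479·12/2 = 14.874000
base radius r_b = r_p·cos α = 14.874000·cos 16.612° = 14.253200
roll angle φ = 20.562° = 0.35887460 rad
x = r_b·(cos φ + φ·sin φ) = 15.141700
y = r_b·(sin φ − φ·cos φ) = 0.216778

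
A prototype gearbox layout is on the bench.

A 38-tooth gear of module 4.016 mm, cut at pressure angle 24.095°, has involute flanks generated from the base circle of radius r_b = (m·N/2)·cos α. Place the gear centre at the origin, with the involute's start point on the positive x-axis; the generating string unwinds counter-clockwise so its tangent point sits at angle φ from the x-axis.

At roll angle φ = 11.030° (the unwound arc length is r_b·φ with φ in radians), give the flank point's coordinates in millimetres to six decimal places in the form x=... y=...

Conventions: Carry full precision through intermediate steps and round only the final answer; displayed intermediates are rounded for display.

x=70.934403 y=0.165038

single-mesh involute tooth geometry (38T wheel at module 4.016)
pitch radius r_p = m·N/2 = 4.016·38/2 = 76.304000
base radius r_b = r_p·cos α = 76.304000·cos 24.095° = 69.655618
roll angle φ = 11.030° = 0.19250982 rad
x = r_b·(cos φ + φ·sin φ) = 70.934403
y = r_b·(sin φ − φ·cos φ) = 0.165038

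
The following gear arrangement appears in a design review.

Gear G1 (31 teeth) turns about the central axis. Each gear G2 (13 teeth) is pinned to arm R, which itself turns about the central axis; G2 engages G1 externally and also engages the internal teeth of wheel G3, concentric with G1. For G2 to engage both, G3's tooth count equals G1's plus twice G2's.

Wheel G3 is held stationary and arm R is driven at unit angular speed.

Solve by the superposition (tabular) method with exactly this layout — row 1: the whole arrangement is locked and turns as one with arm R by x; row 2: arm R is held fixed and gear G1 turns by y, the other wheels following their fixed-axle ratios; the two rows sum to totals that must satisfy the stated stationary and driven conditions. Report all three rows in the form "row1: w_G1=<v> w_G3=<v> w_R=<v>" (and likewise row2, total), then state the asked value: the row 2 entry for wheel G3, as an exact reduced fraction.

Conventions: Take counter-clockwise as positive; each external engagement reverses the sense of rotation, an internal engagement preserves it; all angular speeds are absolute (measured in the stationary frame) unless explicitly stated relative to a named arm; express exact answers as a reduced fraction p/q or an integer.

recognized (axles ride arm R): planetary set, 31/13/57 teeth
row 1: whole set turns with the arm by x
row 2 (arm held, sun turns y): ω_ring = −(31/57)·y, ω_arm = 0
boundary: total ω_ring = x − (31/57)·y = 0 and total ω_arm = x = 1  ⇒  y = 57/31, x = 1
row 2 ring = −(31/57)·57/31 = -1
totals (row 1 + row 2): sun 1 + 57/31 = 88/31, ring 1 + (-1) = 0, arm 1 + 0 = 1
asked cell (row2, ring) = -1

row1: w_G1=1 w_G3=1 w_R=1
row2: w_G1=57/31 w_G3=-1 w_R=0
total: w_G1=88/31 w_G3=0 w_R=1
asked value: -1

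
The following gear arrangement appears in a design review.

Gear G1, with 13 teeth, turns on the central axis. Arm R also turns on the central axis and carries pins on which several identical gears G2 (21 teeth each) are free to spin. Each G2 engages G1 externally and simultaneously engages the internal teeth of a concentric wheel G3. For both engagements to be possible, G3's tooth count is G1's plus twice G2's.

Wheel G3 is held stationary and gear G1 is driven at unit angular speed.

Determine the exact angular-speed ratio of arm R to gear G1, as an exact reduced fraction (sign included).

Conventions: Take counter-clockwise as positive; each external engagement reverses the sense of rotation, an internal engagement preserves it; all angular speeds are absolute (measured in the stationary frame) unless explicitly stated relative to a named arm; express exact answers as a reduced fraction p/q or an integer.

planetary set (13T centre, 21T on arm, 55T internal) — Willis relation
ring teeth: 13 + 2·21 = 55
13(ω_sun−ω_arm) = −55(ω_ring−ω_arm),  ω_ring = 0, ω_sun = 1
13(1−ω_arm) = −55(0−ω_arm)  ⇒  68·ω_arm = 13  ⇒  ω_arm = 13/68
ω_out/ω_in = 13/68

13/68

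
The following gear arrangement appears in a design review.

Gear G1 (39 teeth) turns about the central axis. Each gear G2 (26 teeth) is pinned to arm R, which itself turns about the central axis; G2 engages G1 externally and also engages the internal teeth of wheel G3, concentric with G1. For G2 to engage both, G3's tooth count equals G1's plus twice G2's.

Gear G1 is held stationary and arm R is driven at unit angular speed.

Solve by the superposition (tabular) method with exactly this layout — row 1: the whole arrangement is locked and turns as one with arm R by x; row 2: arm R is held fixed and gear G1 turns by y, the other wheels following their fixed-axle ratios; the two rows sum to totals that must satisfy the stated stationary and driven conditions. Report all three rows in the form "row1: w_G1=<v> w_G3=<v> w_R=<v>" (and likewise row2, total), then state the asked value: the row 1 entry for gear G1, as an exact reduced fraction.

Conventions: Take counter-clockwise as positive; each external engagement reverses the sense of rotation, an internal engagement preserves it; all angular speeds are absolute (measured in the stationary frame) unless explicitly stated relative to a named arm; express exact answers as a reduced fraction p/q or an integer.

recognized (axles ride arm R): planetary set, 39/26/91 teeth
row 1: whole set turns with the arm by x
superposition row 2 [arm held]: sun y, ring −(39/91)·y, arm 0
boundary: total ω_sun = x + y = 0 and total ω_arm = x = 1  ⇒  y = -1, x = 1
row 2 ring = −(39/91)·(-1) = 3/7
totals (row 1 + row 2): sun 1 + (-1) = 0, ring 1 + 3/7 = 10/7, arm 1 + 0 = 1
asked cell (row1, sun) = 1

row1: w_G1=1 w_G3=1 w_R=1
row2: w_G1=-1 w_G3=3/7 w_R=0
total: w_G1=0 w_G3=10/7 w_R=1
asked value: 1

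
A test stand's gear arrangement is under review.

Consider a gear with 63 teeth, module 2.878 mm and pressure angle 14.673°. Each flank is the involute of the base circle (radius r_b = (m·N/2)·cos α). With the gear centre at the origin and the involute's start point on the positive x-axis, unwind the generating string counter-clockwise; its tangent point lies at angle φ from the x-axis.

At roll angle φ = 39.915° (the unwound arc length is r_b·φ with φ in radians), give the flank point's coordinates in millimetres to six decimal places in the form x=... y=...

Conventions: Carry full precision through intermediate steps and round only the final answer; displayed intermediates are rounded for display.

x=106.468473 y=9.412295

class = single-mesh tooth geometry [base-circle involute, m = 2.878, 63T]
pitch radius r_p = m·N/2 = 2.878·63/2 = 90.657000
base radius r_b = r_p·cos α = 90.657000·cos 14.673° = 87.700424
roll angle φ = 39.915° = 0.69664817 rad
x = r_b·(cos φ + φ·sin φ) = 106.468473
y = r_b·(sin φ − φ·cos φ) = 9.412295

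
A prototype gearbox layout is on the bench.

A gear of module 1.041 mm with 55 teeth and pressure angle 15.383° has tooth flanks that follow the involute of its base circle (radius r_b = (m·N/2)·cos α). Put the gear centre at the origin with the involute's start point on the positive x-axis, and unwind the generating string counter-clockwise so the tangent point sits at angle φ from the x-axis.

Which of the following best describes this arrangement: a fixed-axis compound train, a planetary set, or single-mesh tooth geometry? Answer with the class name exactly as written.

single-mesh involute tooth geometry (55T wheel at module 1.041)
classification: single-mesh tooth geometry

single-mesh tooth geometry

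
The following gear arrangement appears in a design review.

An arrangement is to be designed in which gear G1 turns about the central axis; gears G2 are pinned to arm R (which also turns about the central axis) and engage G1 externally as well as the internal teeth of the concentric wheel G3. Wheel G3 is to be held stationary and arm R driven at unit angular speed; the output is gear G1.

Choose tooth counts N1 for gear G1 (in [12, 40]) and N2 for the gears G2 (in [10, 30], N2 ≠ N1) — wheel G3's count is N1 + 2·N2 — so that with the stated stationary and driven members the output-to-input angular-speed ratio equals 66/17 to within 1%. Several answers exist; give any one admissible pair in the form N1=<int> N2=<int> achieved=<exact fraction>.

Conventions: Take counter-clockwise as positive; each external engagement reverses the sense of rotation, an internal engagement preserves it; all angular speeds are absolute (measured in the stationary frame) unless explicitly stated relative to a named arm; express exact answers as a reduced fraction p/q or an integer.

N1=17 N2=16 achieved=66/17

class = planetary set [ratio 66/17 wanted; Willis about the carrier]
Willis with ω_ring = 0: ω_sun/ω_arm = (N1+N3)/N1; set equal to 66/17  ⇒  N3/N1 = 66/17 − 1 = 49/17
N3 = N1 + 2·N2  ⇒  N2/N1 = (N3/N1 − 1)/2 = (49/17 − 1)/2 = 16/17
smallest multiple with N1 ≥ 12 and N2 ≥ 10: k = 1  ⇒  N1 = 1·17 = 17, N2 = 1·16 = 16 (N1 ≤ 40, N2 ≤ 30, N2 ≠ N1 ✓), N3 = 17 + 2·16 = 49
check: (N1+N3)/N1 with N1 = 17, N3 = 49 gives 66/17; |achieved − target| = 0 ≤ 33/850 ✓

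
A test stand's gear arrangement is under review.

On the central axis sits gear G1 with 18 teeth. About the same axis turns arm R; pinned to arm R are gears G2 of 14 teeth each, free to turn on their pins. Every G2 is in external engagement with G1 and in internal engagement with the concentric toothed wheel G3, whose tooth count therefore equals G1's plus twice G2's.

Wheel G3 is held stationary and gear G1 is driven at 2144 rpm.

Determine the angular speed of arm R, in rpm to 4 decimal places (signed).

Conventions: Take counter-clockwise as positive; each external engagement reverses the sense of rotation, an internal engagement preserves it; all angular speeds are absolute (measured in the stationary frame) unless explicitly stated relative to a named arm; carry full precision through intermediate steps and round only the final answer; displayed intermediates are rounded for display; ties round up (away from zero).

planetary set (18T centre, 14T on arm, 46T internal) — Willis relation
normalise by the input: solve with ω_sun = 1, then scale by 2144 rpm
ring teeth: 18 + 2·14 = 46
18(ω_sun−ω_arm) = −46(ω_ring−ω_arm),  ω_ring = 0, ω_sun = 1
18(1−ω_arm) = −46(0−ω_arm)  ⇒  64·ω_arm = 18  ⇒  ω_arm = 9/32
scale: ω_arm = 9/32 × 2144 rpm = +603.0000 rpm

+603.0000 rpm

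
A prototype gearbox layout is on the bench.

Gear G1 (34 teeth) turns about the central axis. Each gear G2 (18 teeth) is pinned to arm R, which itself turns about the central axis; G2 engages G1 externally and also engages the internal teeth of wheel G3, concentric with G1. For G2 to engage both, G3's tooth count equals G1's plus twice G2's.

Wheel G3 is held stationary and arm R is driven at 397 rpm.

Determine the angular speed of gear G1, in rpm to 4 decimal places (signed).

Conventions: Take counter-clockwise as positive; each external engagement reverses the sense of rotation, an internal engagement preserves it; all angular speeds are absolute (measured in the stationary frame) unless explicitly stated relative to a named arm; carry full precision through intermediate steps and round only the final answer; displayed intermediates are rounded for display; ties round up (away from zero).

class = planetary set [G3 = 34+2·18 = 70; Willis about the carrier]
normalise by the input: solve with ω_arm = 1, then scale by 397 rpm
ring teeth: 34 + 2·18 = 70
34(ω_sun−ω_arm) = −70(ω_ring−ω_arm),  ω_ring = 0, ω_arm = 1
ω_sun = 1 − (70/34)(0−1) = 52/17
scale: ω_sun = 52/17 × 397 rpm = +1214.3529 rpm

+1214.3529 rpm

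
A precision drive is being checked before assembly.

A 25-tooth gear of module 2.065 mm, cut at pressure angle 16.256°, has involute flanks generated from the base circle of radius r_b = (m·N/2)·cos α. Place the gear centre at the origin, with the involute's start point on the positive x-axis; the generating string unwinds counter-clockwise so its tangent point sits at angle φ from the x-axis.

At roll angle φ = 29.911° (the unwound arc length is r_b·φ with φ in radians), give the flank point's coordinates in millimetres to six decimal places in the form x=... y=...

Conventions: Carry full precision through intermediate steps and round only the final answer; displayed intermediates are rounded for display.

x=27.930660 y=1.143489

recognized (one wheel, involute flank): single-mesh tooth geometry, m = 2.065, N = 25
pitch radius r_p = m·N/2 = 2.065·25/2 = 25.812500
base radius r_b = r_p·cos α = 25.812500·cos 16.256° = 24.780530
roll angle φ = 29.911° = 0.52204543 rad
x = r_b·(cos φ + φ·sin φ) = 27.930660
y = r_b·(sin φ − φ·cos φ) = 1.143489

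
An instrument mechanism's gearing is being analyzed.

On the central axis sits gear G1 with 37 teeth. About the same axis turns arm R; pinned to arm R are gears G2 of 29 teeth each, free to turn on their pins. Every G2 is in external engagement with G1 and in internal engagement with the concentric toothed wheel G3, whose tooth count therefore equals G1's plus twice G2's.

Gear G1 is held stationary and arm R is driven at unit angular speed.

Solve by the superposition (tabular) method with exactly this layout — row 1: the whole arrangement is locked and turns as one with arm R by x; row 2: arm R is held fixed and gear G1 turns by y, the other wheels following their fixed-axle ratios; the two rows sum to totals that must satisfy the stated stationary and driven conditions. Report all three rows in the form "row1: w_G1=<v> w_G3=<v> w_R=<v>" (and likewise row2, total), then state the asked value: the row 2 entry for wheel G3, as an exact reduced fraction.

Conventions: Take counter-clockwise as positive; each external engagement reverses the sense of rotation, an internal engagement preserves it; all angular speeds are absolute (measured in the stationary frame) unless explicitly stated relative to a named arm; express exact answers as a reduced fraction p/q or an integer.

recognized (axles ride arm R): planetary set, 37/29/95 teeth
superposition row 1 [locked train]: every member turns x
superposition row 2 [arm held]: sun y, ring −(37/95)·y, arm 0
boundary: total ω_sun = x + y = 0 and total ω_arm = x = 1  ⇒  y = -1, x = 1
row 2 ring = −(37/95)·(-1) = 37/95
totals (row 1 + row 2): sun 1 + (-1) = 0, ring 1 + 37/95 = 132/95, arm 1 + 0 = 1
asked cell (row2, ring) = 37/95

row1: w_G1=1 w_G3=1 w_R=1
row2: w_G1=-1 w_G3=37/95 w_R=0
total: w_G1=0 w_G3=132/95 w_R=1
asked value: 37/95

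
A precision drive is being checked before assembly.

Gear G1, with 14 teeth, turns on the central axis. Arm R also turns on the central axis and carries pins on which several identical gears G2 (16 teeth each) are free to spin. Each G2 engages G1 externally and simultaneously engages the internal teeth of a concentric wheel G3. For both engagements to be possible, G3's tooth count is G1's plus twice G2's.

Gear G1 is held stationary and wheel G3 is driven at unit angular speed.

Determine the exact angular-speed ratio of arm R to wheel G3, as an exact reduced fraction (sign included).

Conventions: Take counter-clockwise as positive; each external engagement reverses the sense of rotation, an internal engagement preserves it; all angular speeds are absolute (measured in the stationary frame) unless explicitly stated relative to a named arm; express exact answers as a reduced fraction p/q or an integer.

23/30

class = planetary set [G3 = 14+2·16 = 46; Willis about the carrier]
ring teeth: 14 + 2·16 = 46
14(ω_sun−ω_arm) = −46(ω_ring−ω_arm),  ω_sun = 0, ω_ring = 1
14(0−ω_arm) = −46(1−ω_arm)  ⇒  60·ω_arm = 46  ⇒  ω_arm = 23/30
ω_out/ω_in = 23/30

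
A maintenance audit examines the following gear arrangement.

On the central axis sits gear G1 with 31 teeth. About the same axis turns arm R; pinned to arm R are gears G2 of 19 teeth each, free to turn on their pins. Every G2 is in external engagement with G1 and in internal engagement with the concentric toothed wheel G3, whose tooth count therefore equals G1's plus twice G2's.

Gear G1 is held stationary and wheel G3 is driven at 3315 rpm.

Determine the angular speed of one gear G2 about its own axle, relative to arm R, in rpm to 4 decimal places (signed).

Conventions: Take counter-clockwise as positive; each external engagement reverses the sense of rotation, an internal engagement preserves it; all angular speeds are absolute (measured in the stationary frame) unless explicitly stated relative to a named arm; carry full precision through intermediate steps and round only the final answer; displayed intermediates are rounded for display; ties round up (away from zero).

class = planetary set [G3 = 31+2·19 = 69; Willis about the carrier]
normalise by the input: solve with ω_ring = 1, then scale by 3315 rpm
ring teeth: 31 + 2·19 = 69
31(ω_sun−ω_arm) = −69(ω_ring−ω_arm),  ω_sun = 0, ω_ring = 1
31(0−ω_arm) = −69(1−ω_arm)  ⇒  100·ω_arm = 69  ⇒  ω_arm = 69/100
sun–planet mesh: 31·(0−69/100) = −19·(ω_p−ω_arm)  ⇒  ω_p−ω_arm = 2139/1900
scale: ω_p−ω_arm = 2139/1900 × 3315 rpm = +3731.9921 rpm

+3731.9921 rpm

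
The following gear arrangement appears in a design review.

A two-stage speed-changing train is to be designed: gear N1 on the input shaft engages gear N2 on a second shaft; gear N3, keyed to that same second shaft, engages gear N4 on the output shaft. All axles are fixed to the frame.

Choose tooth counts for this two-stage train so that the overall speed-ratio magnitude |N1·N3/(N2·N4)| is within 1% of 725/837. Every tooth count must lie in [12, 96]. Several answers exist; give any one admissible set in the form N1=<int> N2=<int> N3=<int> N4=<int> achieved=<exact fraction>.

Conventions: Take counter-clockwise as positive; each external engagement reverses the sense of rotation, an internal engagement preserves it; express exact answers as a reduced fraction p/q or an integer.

class = fixed-axis compound train [2-stage, 725/837 wanted]
target = 725/837 in lowest terms: an exact hit needs N1·N3 = k·725 and N2·N4 = k·837 for one integer k, every count in [12, 96]; additionally prefer no 1:1 stage (N1 ≠ N2, N3 ≠ N4)
k = 1: N1·N3 = 725 = 25·29, N2·N4 = 837 = 27·31
achieved = 25·29/(27·31) = 725/837; |achieved − target| = 0 ≤ 29/3348 ✓

N1=25 N2=27 N3=29 N4=31 achieved=725/837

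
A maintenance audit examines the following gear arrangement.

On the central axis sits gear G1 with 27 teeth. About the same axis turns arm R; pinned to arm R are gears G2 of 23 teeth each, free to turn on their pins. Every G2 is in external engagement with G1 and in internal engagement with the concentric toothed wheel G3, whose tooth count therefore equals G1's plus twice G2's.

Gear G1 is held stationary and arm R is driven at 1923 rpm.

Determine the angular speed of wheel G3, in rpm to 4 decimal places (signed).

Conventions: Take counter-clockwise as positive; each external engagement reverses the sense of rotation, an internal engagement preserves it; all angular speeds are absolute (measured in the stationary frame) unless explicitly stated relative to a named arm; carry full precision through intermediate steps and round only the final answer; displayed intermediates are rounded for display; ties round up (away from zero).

planetary set (27T centre, 23T on arm, 73T internal) — Willis relation
normalise by the input: solve with ω_arm = 1, then scale by 1923 rpm
ring teeth: 27 + 2·23 = 73
27(ω_sun−ω_arm) = −73(ω_ring−ω_arm),  ω_sun = 0, ω_arm = 1
ω_ring = 1 − (27/73)(0−1) = 100/73
scale: ω_ring = 100/73 × 1923 rpm = +2634.2466 rpm

+2634.2466 rpm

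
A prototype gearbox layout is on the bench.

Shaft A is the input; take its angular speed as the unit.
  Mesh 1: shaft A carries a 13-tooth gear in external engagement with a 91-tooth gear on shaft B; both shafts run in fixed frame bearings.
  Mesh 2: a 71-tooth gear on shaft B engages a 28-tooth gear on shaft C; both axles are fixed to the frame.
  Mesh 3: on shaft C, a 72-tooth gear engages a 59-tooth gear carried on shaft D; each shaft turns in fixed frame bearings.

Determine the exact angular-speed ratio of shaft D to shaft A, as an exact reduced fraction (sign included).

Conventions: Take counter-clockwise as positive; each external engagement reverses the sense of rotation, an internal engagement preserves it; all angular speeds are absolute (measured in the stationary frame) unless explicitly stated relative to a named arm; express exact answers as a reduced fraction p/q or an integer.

-1278/2891

class = fixed-axis compound train [3 meshes; 3 ratios multiply, 3 sense flips]
mesh 1 [13T→91T]: running ratio 1/7, sense −
mesh 2 [71T→28T]: running ratio 71/196, sense +
mesh 3 [72T→59T]: running ratio 1278/2891, sense −
ω_out/ω_in = -1278/2891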